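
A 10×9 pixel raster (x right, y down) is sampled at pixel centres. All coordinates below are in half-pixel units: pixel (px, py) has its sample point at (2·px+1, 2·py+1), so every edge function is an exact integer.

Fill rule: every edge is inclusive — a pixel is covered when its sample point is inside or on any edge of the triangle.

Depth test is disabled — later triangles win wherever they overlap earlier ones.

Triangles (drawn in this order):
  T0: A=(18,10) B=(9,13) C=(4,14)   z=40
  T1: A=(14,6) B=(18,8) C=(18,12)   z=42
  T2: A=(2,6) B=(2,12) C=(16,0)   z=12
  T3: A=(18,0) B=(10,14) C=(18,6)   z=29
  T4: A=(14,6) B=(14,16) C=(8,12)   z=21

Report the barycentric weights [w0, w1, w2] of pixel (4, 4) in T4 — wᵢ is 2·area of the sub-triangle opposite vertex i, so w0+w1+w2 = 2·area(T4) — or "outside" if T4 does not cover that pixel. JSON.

T0:
  2·area = 6
  edge (18, 10)→(9, 13): d=(-9,3) inclusive
  edge (9, 13)→(4, 14): d=(-5,1) inclusive
  edge (4, 14)→(18, 10): d=(14,-4) inclusive
    (7,5)@(15, 11): e=[0,4,2] → X  [on edge]
    (8,5)@(17, 11): e=[-6,2,10] → .
    (9,5)@(19, 11): e=[-12,0,18] → .  [on edge]
    (4,6)@(9, 13): e=[0,0,6] → X  [on edge]
    (5,6)@(11, 13): e=[-6,-2,14] → .
    (7,6)@(15, 13): e=[-18,-6,30] → .
    (1,7)@(3, 15): e=[0,-4,10] → .  [on edge]
    (4,7)@(9, 15): e=[-18,-10,34] → .
  covered (2 px):
    . . . . . . . . . .
    . . . . . . . . . .
    . . . . . . . . . .
    . . . . . . . . . .
    . . . . . . . . . .
    . . . . . . . X . .
    . . . . X . . . . .
    . . . . . . . . . .
    . . . . . . . . . .
T1:
  2·area = 16
  edge (14, 6)→(18, 8): d=(4,2) inclusive
  edge (18, 8)→(18, 12): d=(0,4) inclusive
  edge (18, 12)→(14, 6): d=(-4,-6) inclusive
    (7,3)@(15, 7): e=[2,12,2] → X
    (8,3)@(17, 7): e=[-2,4,14] → .
    (7,4)@(15, 9): e=[10,12,-6] → .
    (8,4)@(17, 9): e=[6,4,6] → X
    (9,4)@(19, 9): e=[2,-4,18] → .
    (8,5)@(17, 11): e=[14,4,-2] → .
  covered (2 px):
    . . . . . . . . . .
    . . . . . . . . . .
    . . . . . . . . . .
    . . . . . . . X . .
    . . . . . . . . X .
    . . . . . . . . . .
    . . . . . . . . . .
    . . . . . . . . . .
    . . . . . . . . . .
T2:
  2·area = 84  (B↔C swapped to make it positive)
  edge (2, 6)→(16, 0): d=(14,-6) inclusive
  edge (16, 0)→(2, 12): d=(-14,12) inclusive
  edge (2, 12)→(2, 6): d=(0,-6) inclusive
    (4,1)@(9, 3): e=[0,42,42] → X  [on edge]
    (5,1)@(11, 3): e=[12,18,54] → X
    (6,1)@(13, 3): e=[24,-6,66] → .
    (2,2)@(5, 5): e=[4,62,18] → X
    (3,2)@(7, 5): e=[16,38,30] → X
    (5,2)@(11, 5): e=[40,-10,54] → .
    (1,3)@(3, 7): e=[20,58,6] → X
    (4,3)@(9, 7): e=[56,-14,42] → .
    (1,4)@(3, 9): e=[48,30,6] → X
    (3,4)@(7, 9): e=[72,-18,30] → .
    (1,5)@(3, 11): e=[76,2,6] → X
    (2,5)@(5, 11): e=[88,-22,18] → .
  covered (11 px):
    . . . . . . . . . .
    . . . . X X . . . .
    . . X X X . . . . .
    . X X X . . . . . .
    . X X . . . . . . .
    . X . . . . . . . .
    . . . . . . . . . .
    . . . . . . . . . .
    . . . . . . . . . .
T3:
  2·area = 48  (B↔C swapped to make it positive)
  edge (18, 0)→(18, 6): d=(0,6) inclusive
  edge (18, 6)→(10, 14): d=(-8,8) inclusive
  edge (10, 14)→(18, 0): d=(8,-14) inclusive
    (8,1)@(17, 3): e=[6,32,10] → X
    (9,1)@(19, 3): e=[-6,16,38] → .
    (8,2)@(17, 5): e=[6,16,26] → X
    (9,2)@(19, 5): e=[-6,0,54] → .  [on edge]
    (7,3)@(15, 7): e=[18,16,14] → X
    (8,3)@(17, 7): e=[6,0,42] → X  [on edge]
    (9,3)@(19, 7): e=[-6,-16,70] → .
    (6,4)@(13, 9): e=[30,16,2] → X
    (7,4)@(15, 9): e=[18,0,30] → X  [on edge]
    (8,4)@(17, 9): e=[6,-16,58] → .
    (6,5)@(13, 11): e=[30,0,18] → X  [on edge]
    (7,5)@(15, 11): e=[18,-16,46] → .
    (5,6)@(11, 13): e=[42,0,6] → X  [on edge]
    (4,7)@(9, 15): e=[54,0,-6] → .  [on edge]
    (3,8)@(7, 17): e=[66,0,-18] → .  [on edge]
  covered (8 px):
    . . . . . . . . . .
    . . . . . . . . X .
    . . . . . . . . X .
    . . . . . . . X X .
    . . . . . . X X . .
    . . . . . . X . . .
    . . . . . X . . . .
    . . . . . . . . . .
    . . . . . . . . . .
T4:
  2·area = 60
  edge (14, 6)→(14, 16): d=(0,10) inclusive
  edge (14, 16)→(8, 12): d=(-6,-4) inclusive
  edge (8, 12)→(14, 6): d=(6,-6) inclusive
    (9,0)@(19, 1): e=[-50,110,0] → .  [on edge]
    (8,1)@(17, 3): e=[-30,90,0] → .  [on edge]
    (7,2)@(15, 5): e=[-10,70,0] → .  [on edge]
    (6,3)@(13, 7): e=[10,50,0] → X  [on edge]
    (7,3)@(15, 7): e=[-10,58,12] → .
    (5,4)@(11, 9): e=[30,30,0] → X  [on edge]
    (7,4)@(15, 9): e=[-10,46,24] → .
    (4,5)@(9, 11): e=[50,10,0] → X  [on edge]
    (7,5)@(15, 11): e=[-10,34,36] → .
    (3,6)@(7, 13): e=[70,-10,0] → .  [on edge]
    (4,6)@(9, 13): e=[50,-2,12] → .
    (5,6)@(11, 13): e=[30,6,24] → X
    (2,7)@(5, 15): e=[90,-30,0] → .  [on edge]
    (1,8)@(3, 17): e=[110,-50,0] → .  [on edge]
  covered (9 px):
    . . . . . . . . . .
    . . . . . . . . . .
    . . . . . . . . . .
    . . . . . . X . . .
    . . . . . X X . . .
    . . . . X X X . . .
    . . . . . X X . . .
    . . . . . . X . . .
    . . . . . . . . . .

Answer: "outside"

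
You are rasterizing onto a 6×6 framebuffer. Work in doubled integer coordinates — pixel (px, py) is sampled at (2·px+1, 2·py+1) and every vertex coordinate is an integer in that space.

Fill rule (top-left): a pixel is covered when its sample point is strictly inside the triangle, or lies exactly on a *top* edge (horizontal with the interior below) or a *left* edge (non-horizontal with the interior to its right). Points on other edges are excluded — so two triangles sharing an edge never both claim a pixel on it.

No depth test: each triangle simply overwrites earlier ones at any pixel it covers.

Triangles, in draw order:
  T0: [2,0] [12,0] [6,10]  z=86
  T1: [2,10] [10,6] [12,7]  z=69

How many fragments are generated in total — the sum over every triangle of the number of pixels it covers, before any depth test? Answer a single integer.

T0:
  2·area = 100
  edge (2, 0)→(12, 0): d=(10,0) top-left  bias=+0
  edge (12, 0)→(6, 10): d=(-6,10) right/bottom  bias=-1
  edge (6, 10)→(2, 0): d=(-4,-10) top-left  bias=+0
    (1,0)@(3, 1): e=[10,84,6] → #
    (2,0)@(5, 1): e=[10,64,26] → #
    (3,0)@(7, 1): e=[10,44,46] → #
    (4,0)@(9, 1): e=[10,24,66] → #
    (5,0)@(11, 1): e=[10,4,86] → #
    (1,1)@(3, 3): e=[30,72,-2] → ·
    (2,1)@(5, 3): e=[30,52,18] → #
    (5,1)@(11, 3): e=[30,-8,78] → ·
    (2,2)@(5, 5): e=[50,40,10] → #
    (4,2)@(9, 5): e=[50,0,50] → ·  [on edge]
    (2,3)@(5, 7): e=[70,28,2] → #
    (4,3)@(9, 7): e=[70,-12,42] → ·
  covered (12 px):
    · # # # # #
    · · # # # ·
    · · # # · ·
    · · # # · ·
    · · · · · ·
    · · · · · ·
T1:
  2·area = 16
  edge (2, 10)→(10, 6): d=(8,-4) top-left  bias=+0
  edge (10, 6)→(12, 7): d=(2,1) right/bottom  bias=-1
  edge (12, 7)→(2, 10): d=(-10,3) right/bottom  bias=-1
    (4,3)@(9, 7): e=[4,3,9] → #
    (5,3)@(11, 7): e=[12,1,3] → #
    (2,4)@(5, 9): e=[4,11,1] → #
    (3,4)@(7, 9): e=[12,9,-5] → ·
    (4,4)@(9, 9): e=[20,7,-11] → ·
    (5,4)@(11, 9): e=[28,5,-17] → ·
    (2,5)@(5, 11): e=[20,15,-19] → ·
  covered (3 px):
    · · · · · ·
    · · · · · ·
    · · · · · ·
    · · · · # #
    · · # · · ·
    · · · · · ·

Answer: 15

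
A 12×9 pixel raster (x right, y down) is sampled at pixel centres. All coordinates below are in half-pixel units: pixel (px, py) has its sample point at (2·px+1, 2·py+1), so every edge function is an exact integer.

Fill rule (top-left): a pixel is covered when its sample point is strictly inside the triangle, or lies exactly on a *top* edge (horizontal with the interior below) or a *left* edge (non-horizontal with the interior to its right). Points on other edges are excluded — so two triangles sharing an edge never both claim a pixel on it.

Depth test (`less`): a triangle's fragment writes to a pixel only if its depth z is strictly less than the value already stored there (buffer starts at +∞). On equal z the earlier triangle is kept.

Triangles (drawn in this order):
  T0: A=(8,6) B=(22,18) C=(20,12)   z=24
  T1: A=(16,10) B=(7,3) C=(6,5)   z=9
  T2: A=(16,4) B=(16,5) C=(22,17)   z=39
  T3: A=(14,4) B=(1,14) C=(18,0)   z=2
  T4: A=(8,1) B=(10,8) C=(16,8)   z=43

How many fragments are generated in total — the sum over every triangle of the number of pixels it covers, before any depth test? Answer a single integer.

T0:
  2·area = 60  (B↔C swapped to make it positive)
  edge (8, 6)→(20, 12): d=(12,6) right/bottom  bias=-1
  edge (20, 12)→(22, 18): d=(2,6) right/bottom  bias=-1
  edge (22, 18)→(8, 6): d=(-14,-12) top-left  bias=+0
    (8,1)@(17, 3): e=[-90,0,150] → ·  [on edge]
    (6,4)@(13, 9): e=[6,36,18] → #
    (7,4)@(15, 9): e=[-6,24,42] → ·
    (9,4)@(19, 9): e=[-30,0,90] → ·  [on edge]
    (6,5)@(13, 11): e=[30,40,-10] → ·
    (7,5)@(15, 11): e=[18,28,14] → #
    (8,5)@(17, 11): e=[6,16,38] → #
    (9,5)@(19, 11): e=[-6,4,62] → ·
    (7,6)@(15, 13): e=[42,32,-14] → ·
    (8,6)@(17, 13): e=[30,20,10] → #
    (9,6)@(19, 13): e=[18,8,34] → #
    (10,6)@(21, 13): e=[6,-4,58] → ·
    (10,7)@(21, 15): e=[30,0,30] → ·  [on edge]
  covered (7 px):
    · · · · · · · · · · · ·
    · · · · · · · · · · · ·
    · · · · · · · · · · · ·
    · · · · · · · · · · · ·
    · · · · · · # · · · · ·
    · · · · · · · # # · · ·
    · · · · · · · · # # · ·
    · · · · · · · · · # · ·
    · · · · · · · · · · # ·
T1:
  2·area = 25  (B↔C swapped to make it positive)
  edge (16, 10)→(6, 5): d=(-10,-5) top-left  bias=+0
  edge (6, 5)→(7, 3): d=(1,-2) top-left  bias=+0
  edge (7, 3)→(16, 10): d=(9,7) right/bottom  bias=-1
    (3,1)@(7, 3): e=[25,0,0] → ·  [on edge]
    (3,2)@(7, 5): e=[5,2,18] → #
    (4,2)@(9, 5): e=[15,6,4] → #
    (5,2)@(11, 5): e=[25,10,-10] → ·
    (2,3)@(5, 7): e=[-25,0,50] → ·  [on edge]
    (3,3)@(7, 7): e=[-15,4,36] → ·
    (4,3)@(9, 7): e=[-5,8,22] → ·
    (5,3)@(11, 7): e=[5,12,8] → #
    (6,3)@(13, 7): e=[15,16,-6] → ·
    (5,4)@(11, 9): e=[-15,14,26] → ·
    (1,5)@(3, 11): e=[-75,0,100] → ·  [on edge]
    (0,7)@(1, 15): e=[-125,0,150] → ·  [on edge]
  covered (3 px):
    · · · · · · · · · · · ·
    · · · · · · · · · · · ·
    · · · # # · · · · · · ·
    · · · · · # · · · · · ·
    · · · · · · · · · · · ·
    · · · · · · · · · · · ·
    · · · · · · · · · · · ·
    · · · · · · · · · · · ·
    · · · · · · · · · · · ·
T2:
  2·area = 6  (B↔C swapped to make it positive)
  edge (16, 4)→(22, 17): d=(6,13) right/bottom  bias=-1
  edge (22, 17)→(16, 5): d=(-6,-12) top-left  bias=+0
  edge (16, 5)→(16, 4): d=(0,-1) top-left  bias=+0
    (7,1)@(15, 3): e=[7,0,-1] → ·  [on edge]
    (8,3)@(17, 7): e=[5,0,1] → #  [on edge]
    (9,3)@(19, 7): e=[-21,24,3] → ·
    (8,4)@(17, 9): e=[17,-12,1] → ·
    (9,5)@(19, 11): e=[3,0,3] → #  [on edge]
    (10,5)@(21, 11): e=[-23,24,5] → ·
    (9,6)@(19, 13): e=[15,-12,3] → ·
    (10,7)@(21, 15): e=[1,0,5] → #  [on edge]
    (11,7)@(23, 15): e=[-25,24,7] → ·
    (10,8)@(21, 17): e=[13,-12,5] → ·
  covered (3 px):
    · · · · · · · · · · · ·
    · · · · · · · · · · · ·
    · · · · · · · · · · · ·
    · · · · · · · · # · · ·
    · · · · · · · · · · · ·
    · · · · · · · · · # · ·
    · · · · · · · · · · · ·
    · · · · · · · · · · # ·
    · · · · · · · · · · · ·
T3:
  2·area = 12
  edge (14, 4)→(1, 14): d=(-13,10) right/bottom  bias=-1
  edge (1, 14)→(18, 0): d=(17,-14) top-left  bias=+0
  edge (18, 0)→(14, 4): d=(-4,4) right/bottom  bias=-1
    (8,0)@(17, 1): e=[9,3,0] → ·  [on edge]
    (7,1)@(15, 3): e=[3,9,0] → ·  [on edge]
    (6,2)@(13, 5): e=[-3,15,0] → ·  [on edge]
    (5,3)@(11, 7): e=[-9,21,0] → ·  [on edge]
    (4,4)@(9, 9): e=[-15,27,0] → ·  [on edge]
    (3,5)@(7, 11): e=[-21,33,0] → ·  [on edge]
    (2,6)@(5, 13): e=[-27,39,0] → ·  [on edge]
    (1,7)@(3, 15): e=[-33,45,0] → ·  [on edge]
    (0,8)@(1, 17): e=[-39,51,0] → ·  [on edge]
  covered (0 px):
    · · · · · · · · · · · ·
    · · · · · · · · · · · ·
    · · · · · · · · · · · ·
    · · · · · · · · · · · ·
    · · · · · · · · · · · ·
    · · · · · · · · · · · ·
    · · · · · · · · · · · ·
    · · · · · · · · · · · ·
    · · · · · · · · · · · ·
T4:
  2·area = 42  (B↔C swapped to make it positive)
  edge (8, 1)→(16, 8): d=(8,7) right/bottom  bias=-1
  edge (16, 8)→(10, 8): d=(-6,0) right/bottom  bias=-1
  edge (10, 8)→(8, 1): d=(-2,-7) top-left  bias=+0
    (4,1)@(9, 3): e=[9,30,3] → #
    (5,1)@(11, 3): e=[-5,30,17] → ·
    (4,2)@(9, 5): e=[25,18,-1] → ·
    (5,2)@(11, 5): e=[11,18,13] → #
    (6,2)@(13, 5): e=[-3,18,27] → ·
    (5,3)@(11, 7): e=[27,6,9] → #
    (6,3)@(13, 7): e=[13,6,23] → #
    (7,3)@(15, 7): e=[-1,6,37] → ·
    (5,4)@(11, 9): e=[43,-6,5] → ·
    (6,4)@(13, 9): e=[29,-6,19] → ·
  covered (4 px):
    · · · · · · · · · · · ·
    · · · · # · · · · · · ·
    · · · · · # · · · · · ·
    · · · · · # # · · · · ·
    · · · · · · · · · · · ·
    · · · · · · · · · · · ·
    · · · · · · · · · · · ·
    · · · · · · · · · · · ·
    · · · · · · · · · · · ·

Answer: 17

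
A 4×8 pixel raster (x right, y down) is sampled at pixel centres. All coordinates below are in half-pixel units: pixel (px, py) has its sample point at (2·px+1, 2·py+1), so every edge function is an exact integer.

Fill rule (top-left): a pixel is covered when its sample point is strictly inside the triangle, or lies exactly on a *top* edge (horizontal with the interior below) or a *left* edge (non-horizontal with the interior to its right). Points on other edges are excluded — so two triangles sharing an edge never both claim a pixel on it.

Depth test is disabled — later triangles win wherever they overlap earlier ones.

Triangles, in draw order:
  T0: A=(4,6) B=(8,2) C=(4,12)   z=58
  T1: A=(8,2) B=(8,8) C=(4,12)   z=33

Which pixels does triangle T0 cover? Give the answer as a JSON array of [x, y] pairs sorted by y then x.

T0:
  2·area = 24
  edge (4, 6)→(8, 2): d=(4,-4) top-left  bias=+0
  edge (8, 2)→(4, 12): d=(-4,10) right/bottom  bias=-1
  edge (4, 12)→(4, 6): d=(0,-6) top-left  bias=+0
    (3,1)@(7, 3): e=[0,6,18] → █  [on edge]
    (2,2)@(5, 5): e=[0,18,6] → █  [on edge]
    (3,2)@(7, 5): e=[8,-2,18] → ·
    (1,3)@(3, 7): e=[0,30,-6] → ·  [on edge]
    (2,3)@(5, 7): e=[8,10,6] → █
    (3,3)@(7, 7): e=[16,-10,18] → ·
    (0,4)@(1, 9): e=[0,42,-18] → ·  [on edge]
    (2,4)@(5, 9): e=[16,2,6] → █
    (3,4)@(7, 9): e=[24,-18,18] → ·
    (2,5)@(5, 11): e=[24,-6,6] → ·
  covered (4 px):
    · · · ·
    · · · █
    · · █ ·
    · · █ ·
    · · █ ·
    · · · ·
    · · · ·
    · · · ·
T1:
  2·area = 24
  edge (8, 2)→(8, 8): d=(0,6) right/bottom  bias=-1
  edge (8, 8)→(4, 12): d=(-4,4) right/bottom  bias=-1
  edge (4, 12)→(8, 2): d=(4,-10) top-left  bias=+0
    (3,2)@(7, 5): e=[6,16,2] → █
    (3,3)@(7, 7): e=[6,8,10] → █
    (3,4)@(7, 9): e=[6,0,18] → ·  [on edge]
    (2,5)@(5, 11): e=[18,0,6] → ·  [on edge]
    (1,6)@(3, 13): e=[30,0,-6] → ·  [on edge]
    (0,7)@(1, 15): e=[42,0,-18] → ·  [on edge]
  covered (2 px):
    · · · ·
    · · · ·
    · · · █
    · · · █
    · · · ·
    · · · ·
    · · · ·
    · · · ·

Answer: [[3,1],[2,2],[2,3],[2,4]]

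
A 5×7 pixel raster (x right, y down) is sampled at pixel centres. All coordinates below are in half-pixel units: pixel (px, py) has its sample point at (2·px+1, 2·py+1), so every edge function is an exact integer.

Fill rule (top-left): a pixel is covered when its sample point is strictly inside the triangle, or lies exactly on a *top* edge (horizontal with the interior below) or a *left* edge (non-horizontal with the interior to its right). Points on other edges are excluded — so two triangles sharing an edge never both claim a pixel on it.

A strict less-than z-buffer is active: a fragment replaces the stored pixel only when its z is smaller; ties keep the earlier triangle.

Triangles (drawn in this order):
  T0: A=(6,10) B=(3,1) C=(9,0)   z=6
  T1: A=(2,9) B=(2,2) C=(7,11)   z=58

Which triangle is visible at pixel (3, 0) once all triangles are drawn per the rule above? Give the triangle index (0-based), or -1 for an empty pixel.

T0:
  2·area = 57
  edge (6, 10)→(3, 1): d=(-3,-9) top-left  bias=+0
  edge (3, 1)→(9, 0): d=(6,-1) top-left  bias=+0
  edge (9, 0)→(6, 10): d=(-3,10) right/bottom  bias=-1
    (1,0)@(3, 1): e=[0,0,57] → X  [on edge]
    (2,0)@(5, 1): e=[18,2,37] → X
    (3,0)@(7, 1): e=[36,4,17] → X
    (4,0)@(9, 1): e=[54,6,-3] → .
    (1,1)@(3, 3): e=[-6,12,51] → .
    (2,1)@(5, 3): e=[12,14,31] → X
    (4,1)@(9, 3): e=[48,18,-9] → .
    (2,2)@(5, 5): e=[6,26,25] → X
    (4,2)@(9, 5): e=[42,30,-15] → .
    (2,3)@(5, 7): e=[0,38,19] → X  [on edge]
    (3,3)@(7, 7): e=[18,40,-1] → .
    (2,4)@(5, 9): e=[-6,50,13] → .
    (3,6)@(7, 13): e=[0,76,-19] → .  [on edge]
  covered (8 px):
    . X X X .
    . . X X .
    . . X X .
    . . X . .
    . . . . .
    . . . . .
    . . . . .
T1:
  2·area = 35
  edge (2, 9)→(2, 2): d=(0,-7) top-left  bias=+0
  edge (2, 2)→(7, 11): d=(5,9) right/bottom  bias=-1
  edge (7, 11)→(2, 9): d=(-5,-2) top-left  bias=+0
    (1,2)@(3, 5): e=[7,6,22] → X
    (2,2)@(5, 5): e=[21,-12,26] → .
    (1,3)@(3, 7): e=[7,16,12] → X
    (2,3)@(5, 7): e=[21,-2,16] → .
    (1,4)@(3, 9): e=[7,26,2] → X
    (2,4)@(5, 9): e=[21,8,6] → X
    (3,4)@(7, 9): e=[35,-10,10] → .
    (1,5)@(3, 11): e=[7,36,-8] → .
    (2,5)@(5, 11): e=[21,18,-4] → .
    (3,5)@(7, 11): e=[35,0,0] → .  [on edge]
  covered (4 px):
    . . . . .
    . . . . .
    . X . . .
    . X . . .
    . X X . .
    . . . . .
    . . . . .

Z-buffer (winner per pixel, '.' = empty):
  . 0 0 0 .
  . . 0 0 .
  . 1 0 0 .
  . 1 0 . .
  . 1 1 . .
  . . . . .
  . . . . .

Answer: 0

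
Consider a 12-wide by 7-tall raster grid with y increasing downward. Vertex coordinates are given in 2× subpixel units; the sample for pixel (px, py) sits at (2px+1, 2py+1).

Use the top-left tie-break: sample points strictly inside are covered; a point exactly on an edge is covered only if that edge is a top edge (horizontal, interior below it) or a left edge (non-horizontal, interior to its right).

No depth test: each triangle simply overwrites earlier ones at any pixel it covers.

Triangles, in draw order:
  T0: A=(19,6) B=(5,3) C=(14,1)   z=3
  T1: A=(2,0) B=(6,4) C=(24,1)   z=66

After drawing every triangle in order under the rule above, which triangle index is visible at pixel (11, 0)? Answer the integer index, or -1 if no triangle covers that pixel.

T0:
  2·area = 55
  edge (19, 6)→(5, 3): d=(-14,-3) top-left  bias=+0
  edge (5, 3)→(14, 1): d=(9,-2) top-left  bias=+0
  edge (14, 1)→(19, 6): d=(5,5) right/bottom  bias=-1
    (2,1)@(5, 3): e=[0,0,55] → X  [on edge]
    (3,1)@(7, 3): e=[6,4,45] → X
    (4,1)@(9, 3): e=[12,8,35] → X
    (5,1)@(11, 3): e=[18,12,25] → X
    (6,1)@(13, 3): e=[24,16,15] → X
    (7,1)@(15, 3): e=[30,20,5] → X
    (8,1)@(17, 3): e=[36,24,-5] → .
    (2,2)@(5, 5): e=[-28,18,65] → .
    (3,2)@(7, 5): e=[-22,22,55] → .
    (4,2)@(9, 5): e=[-16,26,45] → .
    (5,2)@(11, 5): e=[-10,30,35] → .
    (6,2)@(13, 5): e=[-4,34,25] → .
  covered (8 px):
    . . . . . . . . . . . .
    . . X X X X X X . . . .
    . . . . . . . X X . . .
    . . . . . . . . . . . .
    . . . . . . . . . . . .
    . . . . . . . . . . . .
    . . . . . . . . . . . .
T1:
  2·area = 84  (B↔C swapped to make it positive)
  edge (2, 0)→(24, 1): d=(22,1) right/bottom  bias=-1
  edge (24, 1)→(6, 4): d=(-18,3) right/bottom  bias=-1
  edge (6, 4)→(2, 0): d=(-4,-4) top-left  bias=+0
    (1,0)@(3, 1): e=[21,63,0] → X  [on edge]
    (2,0)@(5, 1): e=[19,57,8] → X
    (3,0)@(7, 1): e=[17,51,16] → X
    (4,0)@(9, 1): e=[15,45,24] → X
    (5,0)@(11, 1): e=[13,39,32] → X
    (6,0)@(13, 1): e=[11,33,40] → X
    (7,0)@(15, 1): e=[9,27,48] → X
    (8,0)@(17, 1): e=[7,21,56] → X
    (9,0)@(19, 1): e=[5,15,64] → X
    (10,0)@(21, 1): e=[3,9,72] → X
    (11,0)@(23, 1): e=[1,3,80] → X
    (1,1)@(3, 3): e=[65,27,-8] → .
    (2,1)@(5, 3): e=[63,21,0] → X  [on edge]
    (3,2)@(7, 5): e=[105,-21,0] → .  [on edge]
    (4,3)@(9, 7): e=[147,-63,0] → .  [on edge]
    (5,4)@(11, 9): e=[189,-105,0] → .  [on edge]
    (6,5)@(13, 11): e=[231,-147,0] → .  [on edge]
    (7,6)@(15, 13): e=[273,-189,0] → .  [on edge]
  covered (15 px):
    . X X X X X X X X X X X
    . . X X X X . . . . . .
    . . . . . . . . . . . .
    . . . . . . . . . . . .
    . . . . . . . . . . . .
    . . . . . . . . . . . .
    . . . . . . . . . . . .

Z-buffer (winner per pixel, '.' = empty):
  . 1 1 1 1 1 1 1 1 1 1 1
  . . 1 1 1 1 0 0 . . . .
  . . . . . . . 0 0 . . .
  . . . . . . . . . . . .
  . . . . . . . . . . . .
  . . . . . . . . . . . .
  . . . . . . . . . . . .

Result: 1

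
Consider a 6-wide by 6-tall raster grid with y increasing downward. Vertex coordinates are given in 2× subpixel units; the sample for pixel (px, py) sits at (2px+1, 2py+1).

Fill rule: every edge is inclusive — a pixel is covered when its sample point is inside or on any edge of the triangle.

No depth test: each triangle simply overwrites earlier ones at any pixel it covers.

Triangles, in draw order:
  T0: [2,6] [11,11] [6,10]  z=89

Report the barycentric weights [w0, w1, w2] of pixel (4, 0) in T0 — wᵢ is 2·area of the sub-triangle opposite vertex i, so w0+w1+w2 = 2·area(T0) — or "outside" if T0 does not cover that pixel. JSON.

T0:
  2·area = 16
  edge (2, 6)→(11, 11): d=(9,5) inclusive
  edge (11, 11)→(6, 10): d=(-5,-1) inclusive
  edge (6, 10)→(2, 6): d=(-4,-4) inclusive
    (0,2)@(1, 5): e=[-4,20,0] → .  [on edge]
    (1,3)@(3, 7): e=[4,12,0] → X  [on edge]
    (2,3)@(5, 7): e=[-6,14,8] → .
    (0,4)@(1, 9): e=[32,0,-16] → .  [on edge]
    (1,4)@(3, 9): e=[22,2,-8] → .
    (2,4)@(5, 9): e=[12,4,0] → X  [on edge]
    (3,4)@(7, 9): e=[2,6,8] → X
    (4,4)@(9, 9): e=[-8,8,16] → .
    (2,5)@(5, 11): e=[30,-6,-8] → .
    (3,5)@(7, 11): e=[20,-4,0] → .  [on edge]
    (5,5)@(11, 11): e=[0,0,16] → X  [on edge]
  covered (4 px):
    . . . . . .
    . . . . . .
    . . . . . .
    . X . . . .
    . . X X . .
    . . . . . X

Answer: "outside"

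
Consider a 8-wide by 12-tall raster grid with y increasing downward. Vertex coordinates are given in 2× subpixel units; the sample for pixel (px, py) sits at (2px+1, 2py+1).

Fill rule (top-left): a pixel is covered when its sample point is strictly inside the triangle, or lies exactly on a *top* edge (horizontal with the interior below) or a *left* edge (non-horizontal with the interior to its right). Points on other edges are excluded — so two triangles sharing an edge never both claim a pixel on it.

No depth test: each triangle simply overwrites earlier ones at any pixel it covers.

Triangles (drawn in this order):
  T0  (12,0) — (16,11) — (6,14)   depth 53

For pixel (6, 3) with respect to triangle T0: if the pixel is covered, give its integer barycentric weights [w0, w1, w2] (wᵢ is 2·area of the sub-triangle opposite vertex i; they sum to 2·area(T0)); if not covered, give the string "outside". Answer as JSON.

T0:
  2·area = 122
  edge (12, 0)→(16, 11): d=(4,11) right/bottom  bias=-1
  edge (16, 11)→(6, 14): d=(-10,3) right/bottom  bias=-1
  edge (6, 14)→(12, 0): d=(6,-14) top-left  bias=+0
    (5,1)@(11, 3): e=[23,95,4] → X
    (6,1)@(13, 3): e=[1,89,32] → X
    (7,1)@(15, 3): e=[-21,83,60] → .
    (5,2)@(11, 5): e=[31,75,16] → X
    (7,2)@(15, 5): e=[-13,63,72] → .
    (4,3)@(9, 7): e=[61,61,0] → X  [on edge]
    (7,3)@(15, 7): e=[-5,43,84] → .
    (4,4)@(9, 9): e=[69,41,12] → X
    (7,4)@(15, 9): e=[3,23,96] → X
    (4,5)@(9, 11): e=[77,21,24] → X
    (3,6)@(7, 13): e=[107,7,8] → X
    (5,6)@(11, 13): e=[63,-5,64] → .
    (1,10)@(3, 21): e=[183,-61,0] → .  [on edge]
  covered (17 px):
    . . . . . . . .
    . . . . . X X .
    . . . . . X X .
    . . . . X X X .
    . . . . X X X X
    . . . . X X X X
    . . . X X . . .
    . . . . . . . .
    . . . . . . . .
    . . . . . . . .
    . . . . . . . .
    . . . . . . . .

Result: [49,56,17]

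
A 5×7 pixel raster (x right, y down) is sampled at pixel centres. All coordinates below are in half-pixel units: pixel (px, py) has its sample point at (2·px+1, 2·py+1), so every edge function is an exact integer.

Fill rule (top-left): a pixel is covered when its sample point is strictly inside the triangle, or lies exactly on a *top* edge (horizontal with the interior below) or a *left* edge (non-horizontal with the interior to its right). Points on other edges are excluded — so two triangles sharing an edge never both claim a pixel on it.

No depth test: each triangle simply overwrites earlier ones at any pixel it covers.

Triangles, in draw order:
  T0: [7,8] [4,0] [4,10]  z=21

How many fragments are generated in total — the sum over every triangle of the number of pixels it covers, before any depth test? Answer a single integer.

T0:
  2·area = 30  (B↔C swapped to make it positive)
  edge (7, 8)→(4, 10): d=(-3,2) right/bottom  bias=-1
  edge (4, 10)→(4, 0): d=(0,-10) top-left  bias=+0
  edge (4, 0)→(7, 8): d=(3,8) right/bottom  bias=-1
    (2,1)@(5, 3): e=[19,10,1] → █
    (3,1)@(7, 3): e=[15,30,-15] → ·
    (2,2)@(5, 5): e=[13,10,7] → █
    (3,2)@(7, 5): e=[9,30,-9] → ·
    (2,3)@(5, 7): e=[7,10,13] → █
    (3,3)@(7, 7): e=[3,30,-3] → ·
    (2,4)@(5, 9): e=[1,10,19] → █
    (3,4)@(7, 9): e=[-3,30,3] → ·
    (2,5)@(5, 11): e=[-5,10,25] → ·
  covered (4 px):
    · · · · ·
    · · █ · ·
    · · █ · ·
    · · █ · ·
    · · █ · ·
    · · · · ·
    · · · · ·

Result: 4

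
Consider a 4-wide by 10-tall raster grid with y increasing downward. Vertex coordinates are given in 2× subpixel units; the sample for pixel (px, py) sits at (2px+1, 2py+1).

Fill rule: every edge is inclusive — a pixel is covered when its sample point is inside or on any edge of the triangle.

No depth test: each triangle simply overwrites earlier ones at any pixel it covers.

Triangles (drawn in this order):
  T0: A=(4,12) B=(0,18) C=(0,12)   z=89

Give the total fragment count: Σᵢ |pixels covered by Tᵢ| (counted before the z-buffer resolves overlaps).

T0:
  2·area = 24
  edge (4, 12)→(0, 18): d=(-4,6) inclusive
  edge (0, 18)→(0, 12): d=(0,-6) inclusive
  edge (0, 12)→(4, 12): d=(4,0) inclusive
    (0,6)@(1, 13): e=[14,6,4] → #
    (1,6)@(3, 13): e=[2,18,4] → #
    (2,6)@(5, 13): e=[-10,30,4] → ·
    (0,7)@(1, 15): e=[6,6,12] → #
    (1,7)@(3, 15): e=[-6,18,12] → ·
    (0,8)@(1, 17): e=[-2,6,20] → ·
  covered (3 px):
    · · · ·
    · · · ·
    · · · ·
    · · · ·
    · · · ·
    · · · ·
    # # · ·
    # · · ·
    · · · ·
    · · · ·

Result: 3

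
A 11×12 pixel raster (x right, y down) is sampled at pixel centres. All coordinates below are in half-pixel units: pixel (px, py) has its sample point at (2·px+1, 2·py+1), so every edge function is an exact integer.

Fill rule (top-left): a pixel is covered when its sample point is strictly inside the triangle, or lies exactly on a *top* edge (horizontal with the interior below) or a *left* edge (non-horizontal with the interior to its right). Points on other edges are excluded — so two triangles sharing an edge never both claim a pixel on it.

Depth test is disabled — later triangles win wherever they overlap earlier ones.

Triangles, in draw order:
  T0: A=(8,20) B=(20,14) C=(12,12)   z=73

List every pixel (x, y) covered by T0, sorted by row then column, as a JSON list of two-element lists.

T0:
  2·area = 72  (B↔C swapped to make it positive)
  edge (8, 20)→(12, 12): d=(4,-8) top-left  bias=+0
  edge (12, 12)→(20, 14): d=(8,2) right/bottom  bias=-1
  edge (20, 14)→(8, 20): d=(-12,6) right/bottom  bias=-1
    (6,6)@(13, 13): e=[12,6,54] → X
    (7,6)@(15, 13): e=[28,2,42] → X
    (8,6)@(17, 13): e=[44,-2,30] → .
    (5,7)@(11, 15): e=[4,26,42] → X
    (8,7)@(17, 15): e=[52,14,6] → X
    (9,7)@(19, 15): e=[68,10,-6] → .
    (5,8)@(11, 17): e=[12,42,18] → X
    (7,8)@(15, 17): e=[44,34,-6] → .
    (8,8)@(17, 17): e=[60,30,-18] → .
    (4,9)@(9, 19): e=[4,62,6] → X
    (5,9)@(11, 19): e=[20,58,-6] → .
    (6,9)@(13, 19): e=[36,54,-18] → .
  covered (9 px):
    . . . . . . . . . . .
    . . . . . . . . . . .
    . . . . . . . . . . .
    . . . . . . . . . . .
    . . . . . . . . . . .
    . . . . . . . . . . .
    . . . . . . X X . . .
    . . . . . X X X X . .
    . . . . . X X . . . .
    . . . . X . . . . . .
    . . . . . . . . . . .
    . . . . . . . . . . .

Final: [[6,6],[7,6],[5,7],[6,7],[7,7],[8,7],[5,8],[6,8],[4,9]]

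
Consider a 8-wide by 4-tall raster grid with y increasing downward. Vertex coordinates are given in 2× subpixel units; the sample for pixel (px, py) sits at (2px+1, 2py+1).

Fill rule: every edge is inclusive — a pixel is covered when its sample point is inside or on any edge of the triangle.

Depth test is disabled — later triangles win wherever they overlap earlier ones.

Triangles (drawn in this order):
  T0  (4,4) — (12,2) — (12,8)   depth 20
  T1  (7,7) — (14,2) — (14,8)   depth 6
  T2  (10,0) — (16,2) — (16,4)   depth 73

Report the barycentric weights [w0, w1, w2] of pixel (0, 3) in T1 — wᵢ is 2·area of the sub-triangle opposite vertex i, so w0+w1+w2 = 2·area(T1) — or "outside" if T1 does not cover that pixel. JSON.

T0:
  2·area = 48
  edge (4, 4)→(12, 2): d=(8,-2) inclusive
  edge (12, 2)→(12, 8): d=(0,6) inclusive
  edge (12, 8)→(4, 4): d=(-8,-4) inclusive
    (4,1)@(9, 3): e=[2,18,28] → █
    (5,1)@(11, 3): e=[6,6,36] → █
    (6,1)@(13, 3): e=[10,-6,44] → ·
    (3,2)@(7, 5): e=[14,30,4] → █
    (6,2)@(13, 5): e=[26,-6,28] → ·
    (3,3)@(7, 7): e=[30,30,-12] → ·
    (4,3)@(9, 7): e=[34,18,-4] → ·
    (5,3)@(11, 7): e=[38,6,4] → █
    (6,3)@(13, 7): e=[42,-6,12] → ·
  covered (6 px):
    · · · · · · · ·
    · · · · █ █ · ·
    · · · █ █ █ · ·
    · · · · · █ · ·
T1:
  2·area = 42
  edge (7, 7)→(14, 2): d=(7,-5) inclusive
  edge (14, 2)→(14, 8): d=(0,6) inclusive
  edge (14, 8)→(7, 7): d=(-7,-1) inclusive
    (6,1)@(13, 3): e=[2,6,34] → █
    (7,1)@(15, 3): e=[12,-6,36] → ·
    (5,2)@(11, 5): e=[6,18,18] → █
    (7,2)@(15, 5): e=[26,-6,22] → ·
    (3,3)@(7, 7): e=[0,42,0] → █  [on edge]
    (4,3)@(9, 7): e=[10,30,2] → █
    (7,3)@(15, 7): e=[40,-6,8] → ·
  covered (7 px):
    · · · · · · · ·
    · · · · · · █ ·
    · · · · · █ █ ·
    · · · █ █ █ █ ·
T2:
  2·area = 12
  edge (10, 0)→(16, 2): d=(6,2) inclusive
  edge (16, 2)→(16, 4): d=(0,2) inclusive
  edge (16, 4)→(10, 0): d=(-6,-4) inclusive
    (6,0)@(13, 1): e=[0,6,6] → █  [on edge]
    (7,0)@(15, 1): e=[-4,2,14] → ·
    (6,1)@(13, 3): e=[12,6,-6] → ·
    (7,1)@(15, 3): e=[8,2,2] → █
    (7,2)@(15, 5): e=[20,2,-10] → ·
  covered (2 px):
    · · · · · · █ ·
    · · · · · · · █
    · · · · · · · ·
    · · · · · · · ·

Result: "outside"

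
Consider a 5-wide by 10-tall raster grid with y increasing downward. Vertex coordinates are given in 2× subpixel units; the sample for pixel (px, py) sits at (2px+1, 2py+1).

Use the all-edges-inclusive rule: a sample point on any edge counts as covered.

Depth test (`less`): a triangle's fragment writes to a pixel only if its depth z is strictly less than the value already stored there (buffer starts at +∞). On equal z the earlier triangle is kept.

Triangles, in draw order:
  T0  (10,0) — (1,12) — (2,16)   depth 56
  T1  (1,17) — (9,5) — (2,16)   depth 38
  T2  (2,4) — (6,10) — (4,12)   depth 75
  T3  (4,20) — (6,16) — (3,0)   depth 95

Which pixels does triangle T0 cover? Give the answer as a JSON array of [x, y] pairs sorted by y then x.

T0:
  2·area = 48  (B↔C swapped to make it positive)
  edge (10, 0)→(2, 16): d=(-8,16) inclusive
  edge (2, 16)→(1, 12): d=(-1,-4) inclusive
  edge (1, 12)→(10, 0): d=(9,-12) inclusive
    (3,2)@(7, 5): e=[8,31,9] → █
    (4,2)@(9, 5): e=[-24,39,33] → ·
    (2,3)@(5, 7): e=[24,21,3] → █
    (3,3)@(7, 7): e=[-8,29,27] → ·
    (2,4)@(5, 9): e=[8,19,21] → █
    (3,4)@(7, 9): e=[-24,27,45] → ·
    (1,5)@(3, 11): e=[24,9,15] → █
    (2,5)@(5, 11): e=[-8,17,39] → ·
    (1,6)@(3, 13): e=[8,7,33] → █
    (2,6)@(5, 13): e=[-24,15,57] → ·
    (1,7)@(3, 15): e=[-8,5,51] → ·
  covered (5 px):
    · · · · ·
    · · · · ·
    · · · █ ·
    · · █ · ·
    · · █ · ·
    · █ · · ·
    · █ · · ·
    · · · · ·
    · · · · ·
    · · · · ·
T1:
  2·area = 4
  edge (1, 17)→(9, 5): d=(8,-12) inclusive
  edge (9, 5)→(2, 16): d=(-7,11) inclusive
  edge (2, 16)→(1, 17): d=(-1,1) inclusive
    (4,2)@(9, 5): e=[0,0,4] → █  [on edge]
    (4,3)@(9, 7): e=[16,-14,2] → ·
    (4,4)@(9, 9): e=[32,-28,0] → ·  [on edge]
    (2,5)@(5, 11): e=[0,2,2] → █  [on edge]
    (3,5)@(7, 11): e=[24,-20,0] → ·  [on edge]
    (2,6)@(5, 13): e=[16,-12,0] → ·  [on edge]
    (1,7)@(3, 15): e=[8,-4,0] → ·  [on edge]
    (0,8)@(1, 17): e=[0,4,0] → █  [on edge]
    (1,8)@(3, 17): e=[24,-18,-2] → ·
    (0,9)@(1, 19): e=[16,-10,-2] → ·
  covered (3 px):
    · · · · ·
    · · · · ·
    · · · · █
    · · · · ·
    · · · · ·
    · · █ · ·
    · · · · ·
    · · · · ·
    █ · · · ·
    · · · · ·
T2:
  2·area = 20
  edge (2, 4)→(6, 10): d=(4,6) inclusive
  edge (6, 10)→(4, 12): d=(-2,2) inclusive
  edge (4, 12)→(2, 4): d=(-2,-8) inclusive
    (1,3)@(3, 7): e=[6,12,2] → █
    (2,3)@(5, 7): e=[-6,8,18] → ·
    (4,3)@(9, 7): e=[-30,0,50] → ·  [on edge]
    (1,4)@(3, 9): e=[14,8,-2] → ·
    (2,4)@(5, 9): e=[2,4,14] → █
    (3,4)@(7, 9): e=[-10,0,30] → ·  [on edge]
    (2,5)@(5, 11): e=[10,0,10] → █  [on edge]
    (3,5)@(7, 11): e=[-2,-4,26] → ·
    (1,6)@(3, 13): e=[30,0,-10] → ·  [on edge]
    (2,6)@(5, 13): e=[18,-4,6] → ·
    (0,7)@(1, 15): e=[50,0,-30] → ·  [on edge]
  covered (3 px):
    · · · · ·
    · · · · ·
    · · · · ·
    · █ · · ·
    · · █ · ·
    · · █ · ·
    · · · · ·
    · · · · ·
    · · · · ·
    · · · · ·
T3:
  2·area = 44  (B↔C swapped to make it positive)
  edge (4, 20)→(3, 0): d=(-1,-20) inclusive
  edge (3, 0)→(6, 16): d=(3,16) inclusive
  edge (6, 16)→(4, 20): d=(-2,4) inclusive
    (2,5)@(5, 11): e=[29,1,14] → █
    (3,5)@(7, 11): e=[69,-31,6] → ·
    (2,6)@(5, 13): e=[27,7,10] → █
    (3,6)@(7, 13): e=[67,-25,2] → ·
    (2,7)@(5, 15): e=[25,13,6] → █
    (3,7)@(7, 15): e=[65,-19,-2] → ·
    (2,8)@(5, 17): e=[23,19,2] → █
    (3,8)@(7, 17): e=[63,-13,-6] → ·
    (2,9)@(5, 19): e=[21,25,-2] → ·
  covered (4 px):
    · · · · ·
    · · · · ·
    · · · · ·
    · · · · ·
    · · · · ·
    · · █ · ·
    · · █ · ·
    · · █ · ·
    · · █ · ·
    · · · · ·

Result: [[3,2],[2,3],[2,4],[1,5],[1,6]]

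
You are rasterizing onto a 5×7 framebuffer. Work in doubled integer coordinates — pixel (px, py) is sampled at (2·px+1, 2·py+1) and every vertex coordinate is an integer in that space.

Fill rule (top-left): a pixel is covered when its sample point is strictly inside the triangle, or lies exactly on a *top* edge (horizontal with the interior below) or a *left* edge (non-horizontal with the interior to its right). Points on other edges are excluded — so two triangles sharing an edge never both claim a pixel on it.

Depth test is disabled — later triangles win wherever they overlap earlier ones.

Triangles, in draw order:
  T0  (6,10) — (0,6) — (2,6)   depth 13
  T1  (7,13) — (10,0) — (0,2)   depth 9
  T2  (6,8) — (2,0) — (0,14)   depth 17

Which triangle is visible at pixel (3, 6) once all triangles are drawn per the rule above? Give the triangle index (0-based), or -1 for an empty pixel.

T0:
  2·area = 8
  edge (6, 10)→(0, 6): d=(-6,-4) top-left  bias=+0
  edge (0, 6)→(2, 6): d=(2,0) top-left  bias=+0
  edge (2, 6)→(6, 10): d=(4,4) right/bottom  bias=-1
    (0,2)@(1, 5): e=[10,-2,0] → ·  [on edge]
    (1,3)@(3, 7): e=[6,2,0] → ·  [on edge]
    (2,4)@(5, 9): e=[2,6,0] → ·  [on edge]
    (3,5)@(7, 11): e=[-2,10,0] → ·  [on edge]
    (4,6)@(9, 13): e=[-6,14,0] → ·  [on edge]
  covered (0 px):
    · · · · ·
    · · · · ·
    · · · · ·
    · · · · ·
    · · · · ·
    · · · · ·
    · · · · ·
T1:
  2·area = 124  (B↔C swapped to make it positive)
  edge (7, 13)→(0, 2): d=(-7,-11) top-left  bias=+0
  edge (0, 2)→(10, 0): d=(10,-2) top-left  bias=+0
  edge (10, 0)→(7, 13): d=(-3,13) right/bottom  bias=-1
    (2,0)@(5, 1): e=[62,0,62] → █  [on edge]
    (3,0)@(7, 1): e=[84,4,36] → █
    (4,0)@(9, 1): e=[106,8,10] → █
    (0,1)@(1, 3): e=[4,12,108] → █
    (1,1)@(3, 3): e=[26,16,82] → █
    (0,2)@(1, 5): e=[-10,32,102] → ·
    (1,2)@(3, 5): e=[12,36,76] → █
    (4,2)@(9, 5): e=[78,48,-2] → ·
    (1,3)@(3, 7): e=[-2,56,70] → ·
    (2,3)@(5, 7): e=[20,60,44] → █
    (4,3)@(9, 7): e=[64,68,-8] → ·
    (2,4)@(5, 9): e=[6,80,38] → █
    (3,6)@(7, 13): e=[0,124,0] → ·  [on edge]
  covered (16 px):
    · · █ █ █
    █ █ █ █ █
    · █ █ █ ·
    · · █ █ ·
    · · █ █ ·
    · · · █ ·
    · · · · ·
T2:
  2·area = 72  (B↔C swapped to make it positive)
  edge (6, 8)→(0, 14): d=(-6,6) right/bottom  bias=-1
  edge (0, 14)→(2, 0): d=(2,-14) top-left  bias=+0
  edge (2, 0)→(6, 8): d=(4,8) right/bottom  bias=-1
    (1,1)@(3, 3): e=[48,20,4] → █
    (2,1)@(5, 3): e=[36,48,-12] → ·
    (1,2)@(3, 5): e=[36,24,12] → █
    (2,2)@(5, 5): e=[24,52,-4] → ·
    (4,2)@(9, 5): e=[0,108,-36] → ·  [on edge]
    (0,3)@(1, 7): e=[36,0,36] → █  [on edge]
    (2,3)@(5, 7): e=[12,56,4] → █
    (3,3)@(7, 7): e=[0,84,-12] → ·  [on edge]
    (0,4)@(1, 9): e=[24,4,44] → █
    (2,4)@(5, 9): e=[0,60,12] → ·  [on edge]
    (0,5)@(1, 11): e=[12,8,52] → █
    (1,5)@(3, 11): e=[0,36,36] → ·  [on edge]
    (0,6)@(1, 13): e=[0,12,60] → ·  [on edge]
  covered (8 px):
    · · · · ·
    · █ · · ·
    · █ · · ·
    █ █ █ · ·
    █ █ · · ·
    █ · · · ·
    · · · · ·

Z-buffer (winner per pixel, '.' = empty):
  . . 1 1 1
  1 2 1 1 1
  . 2 1 1 .
  2 2 2 1 .
  2 2 1 1 .
  2 . . 1 .
  . . . . .

Final: -1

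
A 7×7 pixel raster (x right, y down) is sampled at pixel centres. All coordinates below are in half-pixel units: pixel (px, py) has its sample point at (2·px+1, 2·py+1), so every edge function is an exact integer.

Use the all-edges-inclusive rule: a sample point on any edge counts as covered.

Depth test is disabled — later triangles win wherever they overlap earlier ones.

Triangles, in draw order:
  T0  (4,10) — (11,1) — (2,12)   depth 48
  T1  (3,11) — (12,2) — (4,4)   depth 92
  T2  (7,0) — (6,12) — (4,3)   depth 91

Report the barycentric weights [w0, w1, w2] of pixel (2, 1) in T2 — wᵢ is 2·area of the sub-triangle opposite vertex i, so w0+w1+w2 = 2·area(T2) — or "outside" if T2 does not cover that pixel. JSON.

T0:
  2·area = 4  (B↔C swapped to make it positive)
  edge (4, 10)→(2, 12): d=(-2,2) inclusive
  edge (2, 12)→(11, 1): d=(9,-11) inclusive
  edge (11, 1)→(4, 10): d=(-7,9) inclusive
    (5,0)@(11, 1): e=[4,0,0] → █  [on edge]
    (6,0)@(13, 1): e=[0,22,-18] → ·  [on edge]
    (5,1)@(11, 3): e=[0,18,-14] → ·  [on edge]
    (4,2)@(9, 5): e=[0,14,-10] → ·  [on edge]
    (3,3)@(7, 7): e=[0,10,-6] → ·  [on edge]
    (2,4)@(5, 9): e=[0,6,-2] → ·  [on edge]
    (1,5)@(3, 11): e=[0,2,2] → █  [on edge]
    (2,5)@(5, 11): e=[-4,24,-16] → ·
    (0,6)@(1, 13): e=[0,-2,6] → ·  [on edge]
    (1,6)@(3, 13): e=[-4,20,-12] → ·
  covered (2 px):
    · · · · · █ ·
    · · · · · · ·
    · · · · · · ·
    · · · · · · ·
    · · · · · · ·
    · █ · · · · ·
    · · · · · · ·
T1:
  2·area = 54  (B↔C swapped to make it positive)
  edge (3, 11)→(4, 4): d=(1,-7) inclusive
  edge (4, 4)→(12, 2): d=(8,-2) inclusive
  edge (12, 2)→(3, 11): d=(-9,9) inclusive
    (6,0)@(13, 1): e=[60,-6,0] → ·  [on edge]
    (4,1)@(9, 3): e=[34,2,18] → █
    (5,1)@(11, 3): e=[48,6,0] → █  [on edge]
    (6,1)@(13, 3): e=[62,10,-18] → ·
    (2,2)@(5, 5): e=[8,10,36] → █
    (3,2)@(7, 5): e=[22,14,18] → █
    (4,2)@(9, 5): e=[36,18,0] → █  [on edge]
    (5,2)@(11, 5): e=[50,22,-18] → ·
    (2,3)@(5, 7): e=[10,26,18] → █
    (3,3)@(7, 7): e=[24,30,0] → █  [on edge]
    (4,3)@(9, 7): e=[38,34,-18] → ·
    (2,4)@(5, 9): e=[12,42,0] → █  [on edge]
    (1,5)@(3, 11): e=[0,54,0] → █  [on edge]
    (0,6)@(1, 13): e=[-12,66,0] → ·  [on edge]
  covered (9 px):
    · · · · · · ·
    · · · · █ █ ·
    · · █ █ █ · ·
    · · █ █ · · ·
    · · █ · · · ·
    · █ · · · · ·
    · · · · · · ·
T2:
  2·area = 33
  edge (7, 0)→(6, 12): d=(-1,12) inclusive
  edge (6, 12)→(4, 3): d=(-2,-9) inclusive
  edge (4, 3)→(7, 0): d=(3,-3) inclusive
    (2,1)@(5, 3): e=[21,9,3] → █
    (3,1)@(7, 3): e=[-3,27,9] → ·
    (2,2)@(5, 5): e=[19,5,9] → █
    (3,2)@(7, 5): e=[-5,23,15] → ·
    (2,3)@(5, 7): e=[17,1,15] → █
    (3,3)@(7, 7): e=[-7,19,21] → ·
    (2,4)@(5, 9): e=[15,-3,21] → ·
  covered (3 px):
    · · · · · · ·
    · · █ · · · ·
    · · █ · · · ·
    · · █ · · · ·
    · · · · · · ·
    · · · · · · ·
    · · · · · · ·

Result: [9,3,21]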